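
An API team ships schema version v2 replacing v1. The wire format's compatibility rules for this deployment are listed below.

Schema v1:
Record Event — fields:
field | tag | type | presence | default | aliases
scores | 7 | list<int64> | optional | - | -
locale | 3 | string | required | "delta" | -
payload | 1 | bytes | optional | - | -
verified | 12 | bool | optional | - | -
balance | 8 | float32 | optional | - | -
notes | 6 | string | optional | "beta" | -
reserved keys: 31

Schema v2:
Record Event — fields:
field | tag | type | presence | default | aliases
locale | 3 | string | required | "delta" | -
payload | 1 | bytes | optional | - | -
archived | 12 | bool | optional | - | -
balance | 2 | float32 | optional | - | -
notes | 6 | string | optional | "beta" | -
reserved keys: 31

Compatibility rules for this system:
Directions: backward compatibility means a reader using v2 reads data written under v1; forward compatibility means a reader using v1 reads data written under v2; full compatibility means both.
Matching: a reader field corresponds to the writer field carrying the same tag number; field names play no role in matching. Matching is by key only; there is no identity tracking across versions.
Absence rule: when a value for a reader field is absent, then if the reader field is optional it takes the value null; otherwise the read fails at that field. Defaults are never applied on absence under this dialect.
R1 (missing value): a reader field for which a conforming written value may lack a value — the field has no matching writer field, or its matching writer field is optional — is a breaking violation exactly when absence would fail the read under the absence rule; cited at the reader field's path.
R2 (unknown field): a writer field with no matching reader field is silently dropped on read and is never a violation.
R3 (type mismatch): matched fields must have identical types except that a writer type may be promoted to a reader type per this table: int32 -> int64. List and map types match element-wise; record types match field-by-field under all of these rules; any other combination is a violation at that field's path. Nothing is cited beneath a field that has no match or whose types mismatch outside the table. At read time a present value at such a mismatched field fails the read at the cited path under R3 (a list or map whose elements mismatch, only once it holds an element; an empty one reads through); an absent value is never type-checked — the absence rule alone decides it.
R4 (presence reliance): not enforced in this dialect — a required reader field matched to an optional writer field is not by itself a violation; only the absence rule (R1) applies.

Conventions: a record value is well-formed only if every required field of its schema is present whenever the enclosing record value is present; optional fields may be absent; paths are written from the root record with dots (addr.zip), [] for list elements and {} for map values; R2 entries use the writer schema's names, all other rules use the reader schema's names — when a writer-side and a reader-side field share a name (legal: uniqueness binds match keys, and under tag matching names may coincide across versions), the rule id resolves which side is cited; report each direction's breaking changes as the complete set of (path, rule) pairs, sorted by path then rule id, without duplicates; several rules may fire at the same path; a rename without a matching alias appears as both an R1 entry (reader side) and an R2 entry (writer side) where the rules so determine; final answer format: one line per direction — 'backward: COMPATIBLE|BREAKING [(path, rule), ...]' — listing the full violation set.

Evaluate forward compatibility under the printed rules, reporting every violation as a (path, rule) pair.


arrows below run writer -> reader for Event
forward pass over Event, reader schema v1, writer schema v2:
  no writer field matches reader scores
  writer required, string -> string: reader locale maps from writer locale
  writer optional, bytes -> bytes: reader payload maps from writer payload
  writer optional, bool -> bool: reader verified maps from writer archived
  no writer field matches reader balance
  writer optional, string -> string: reader notes maps from writer notes
  leftover writer field: balance
  => forward: COMPATIBLE
checking off the Event differences that do not matter here:
  renamed field verified to archived in record Event -> fires no rule on Event, leaving the asked answer as it is
  removed field scores from record Event -> fires no rule on Event, leaving the asked answer as it is
  field balance in record Event: tag 8 changed to 2 -> fires no rule on Event, leaving the asked answer as it is

forward: COMPATIBLE []


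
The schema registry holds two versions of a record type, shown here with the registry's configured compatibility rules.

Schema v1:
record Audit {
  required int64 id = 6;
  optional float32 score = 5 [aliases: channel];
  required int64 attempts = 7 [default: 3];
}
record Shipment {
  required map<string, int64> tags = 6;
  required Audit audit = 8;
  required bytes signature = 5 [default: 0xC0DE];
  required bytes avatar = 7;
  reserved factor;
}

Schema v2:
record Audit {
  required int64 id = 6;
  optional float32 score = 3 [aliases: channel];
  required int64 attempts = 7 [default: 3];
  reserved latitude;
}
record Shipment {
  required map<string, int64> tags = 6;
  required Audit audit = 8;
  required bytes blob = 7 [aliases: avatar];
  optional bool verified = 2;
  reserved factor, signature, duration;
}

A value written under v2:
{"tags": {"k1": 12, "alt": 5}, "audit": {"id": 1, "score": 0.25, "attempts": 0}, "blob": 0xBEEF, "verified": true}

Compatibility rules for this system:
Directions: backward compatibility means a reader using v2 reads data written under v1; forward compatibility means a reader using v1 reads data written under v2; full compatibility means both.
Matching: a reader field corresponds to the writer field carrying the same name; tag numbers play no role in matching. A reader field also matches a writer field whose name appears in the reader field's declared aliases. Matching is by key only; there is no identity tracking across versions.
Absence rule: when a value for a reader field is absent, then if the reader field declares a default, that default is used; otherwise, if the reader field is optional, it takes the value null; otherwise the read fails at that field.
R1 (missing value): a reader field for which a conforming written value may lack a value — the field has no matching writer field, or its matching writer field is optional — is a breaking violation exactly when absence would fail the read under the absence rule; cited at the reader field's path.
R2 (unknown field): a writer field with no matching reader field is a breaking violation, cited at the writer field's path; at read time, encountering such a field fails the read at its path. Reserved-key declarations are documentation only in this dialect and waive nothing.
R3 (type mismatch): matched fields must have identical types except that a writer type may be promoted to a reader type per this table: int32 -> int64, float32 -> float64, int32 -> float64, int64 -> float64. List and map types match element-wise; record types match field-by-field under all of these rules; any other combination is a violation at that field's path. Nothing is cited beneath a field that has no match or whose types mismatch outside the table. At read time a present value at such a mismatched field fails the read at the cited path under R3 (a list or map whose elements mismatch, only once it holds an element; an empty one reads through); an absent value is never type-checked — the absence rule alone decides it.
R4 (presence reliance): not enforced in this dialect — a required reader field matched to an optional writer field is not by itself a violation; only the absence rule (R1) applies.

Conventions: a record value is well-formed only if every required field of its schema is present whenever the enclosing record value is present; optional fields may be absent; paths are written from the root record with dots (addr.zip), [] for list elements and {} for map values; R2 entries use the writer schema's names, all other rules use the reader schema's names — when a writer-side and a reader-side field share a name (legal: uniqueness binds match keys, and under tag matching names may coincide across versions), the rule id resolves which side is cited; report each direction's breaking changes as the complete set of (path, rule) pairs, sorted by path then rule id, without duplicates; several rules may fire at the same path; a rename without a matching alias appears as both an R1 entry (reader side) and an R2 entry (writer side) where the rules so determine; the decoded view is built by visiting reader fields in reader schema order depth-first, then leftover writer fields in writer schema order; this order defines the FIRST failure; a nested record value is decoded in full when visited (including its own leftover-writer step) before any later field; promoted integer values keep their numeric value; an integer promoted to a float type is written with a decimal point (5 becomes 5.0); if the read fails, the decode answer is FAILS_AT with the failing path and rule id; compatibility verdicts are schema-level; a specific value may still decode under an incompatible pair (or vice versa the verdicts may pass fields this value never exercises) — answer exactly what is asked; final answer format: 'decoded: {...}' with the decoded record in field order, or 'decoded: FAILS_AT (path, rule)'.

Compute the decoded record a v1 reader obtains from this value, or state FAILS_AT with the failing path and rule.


the writer's type comes first in each Shipment pair
decode (reader v1):
  tags := {"k1": 12, "alt": 5}
  audit.id := 1
  audit.score := 0.25
  audit.attempts := 0
  signature := 0xC0DE (no value, default fills)
  read fails at avatar under R1 (no fill)
  => FAILS_AT (avatar, R1)
the other Shipment changes do not affect what is asked:
  field score in record Audit: tag 5 changed to 3 -> triggers nothing under the printed rules; the Shipment answer is the same either way
  removed field signature from record Shipment (its key "signature" joins the reserved list) -> a verdict-level change on Shipment — the shown value reads the same
  added field verified to record Shipment: optional bool, tag 2 (in v2 it sits last) -> a verdict-level change on Shipment — the shown value reads the same

decoded: FAILS_AT (avatar, R1)


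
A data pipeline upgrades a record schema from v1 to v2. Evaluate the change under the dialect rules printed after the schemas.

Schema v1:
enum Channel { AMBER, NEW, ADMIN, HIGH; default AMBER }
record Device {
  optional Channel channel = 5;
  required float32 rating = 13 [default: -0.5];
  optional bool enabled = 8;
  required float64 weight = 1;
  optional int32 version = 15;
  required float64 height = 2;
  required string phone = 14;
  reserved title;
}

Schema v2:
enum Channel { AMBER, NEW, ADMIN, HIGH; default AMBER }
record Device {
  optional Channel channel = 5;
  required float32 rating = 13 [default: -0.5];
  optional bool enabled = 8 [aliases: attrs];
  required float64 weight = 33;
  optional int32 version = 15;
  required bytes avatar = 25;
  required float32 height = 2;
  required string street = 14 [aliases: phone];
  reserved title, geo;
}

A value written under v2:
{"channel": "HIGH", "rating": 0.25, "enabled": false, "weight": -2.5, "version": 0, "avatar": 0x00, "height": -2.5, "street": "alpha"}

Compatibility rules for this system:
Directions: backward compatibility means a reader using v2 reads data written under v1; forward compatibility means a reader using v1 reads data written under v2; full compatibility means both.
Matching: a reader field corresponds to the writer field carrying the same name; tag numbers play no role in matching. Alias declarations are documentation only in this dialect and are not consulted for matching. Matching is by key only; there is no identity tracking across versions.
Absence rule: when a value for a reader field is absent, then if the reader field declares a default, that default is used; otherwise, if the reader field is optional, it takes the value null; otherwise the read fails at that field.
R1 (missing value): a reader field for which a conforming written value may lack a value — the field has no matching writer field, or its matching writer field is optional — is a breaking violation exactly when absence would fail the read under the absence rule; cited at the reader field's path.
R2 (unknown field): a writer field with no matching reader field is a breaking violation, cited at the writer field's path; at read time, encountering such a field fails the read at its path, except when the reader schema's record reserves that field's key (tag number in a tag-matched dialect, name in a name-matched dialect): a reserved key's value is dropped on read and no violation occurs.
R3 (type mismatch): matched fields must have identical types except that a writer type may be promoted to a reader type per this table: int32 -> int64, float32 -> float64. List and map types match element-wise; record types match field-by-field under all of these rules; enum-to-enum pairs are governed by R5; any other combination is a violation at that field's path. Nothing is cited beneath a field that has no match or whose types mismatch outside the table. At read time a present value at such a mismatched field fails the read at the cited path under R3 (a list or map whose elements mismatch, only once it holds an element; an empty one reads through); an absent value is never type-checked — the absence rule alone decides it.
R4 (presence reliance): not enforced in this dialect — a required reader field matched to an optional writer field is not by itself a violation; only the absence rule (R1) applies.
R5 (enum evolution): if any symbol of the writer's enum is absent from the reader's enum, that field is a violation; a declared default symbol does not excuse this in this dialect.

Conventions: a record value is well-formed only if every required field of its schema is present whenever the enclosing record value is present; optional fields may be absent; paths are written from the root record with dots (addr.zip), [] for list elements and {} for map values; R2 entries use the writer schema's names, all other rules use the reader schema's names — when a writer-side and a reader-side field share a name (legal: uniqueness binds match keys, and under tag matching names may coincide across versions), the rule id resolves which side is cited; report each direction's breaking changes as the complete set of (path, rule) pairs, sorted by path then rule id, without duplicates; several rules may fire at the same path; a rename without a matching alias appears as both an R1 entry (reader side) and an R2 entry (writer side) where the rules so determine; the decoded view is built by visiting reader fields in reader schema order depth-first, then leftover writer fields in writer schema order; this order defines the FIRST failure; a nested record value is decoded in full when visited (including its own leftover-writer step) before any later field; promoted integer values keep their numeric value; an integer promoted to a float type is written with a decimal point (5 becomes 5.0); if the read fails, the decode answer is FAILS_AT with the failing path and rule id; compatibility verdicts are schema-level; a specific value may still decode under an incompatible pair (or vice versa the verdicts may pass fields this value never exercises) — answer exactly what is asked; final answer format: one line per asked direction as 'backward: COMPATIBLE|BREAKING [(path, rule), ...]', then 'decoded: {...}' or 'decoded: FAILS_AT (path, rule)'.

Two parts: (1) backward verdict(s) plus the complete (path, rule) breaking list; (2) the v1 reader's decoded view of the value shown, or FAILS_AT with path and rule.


backward: BREAKING [(avatar, R1), (height, R3), (phone, R2), (street, R1)]; decoded: FAILS_AT (phone, R1)

the writer's type comes first in each Device pair
backward for Device (reader v2, writer v1):
  writer optional, Channel -> Channel: reader channel maps from writer channel
  writer required, float32 -> float32: reader rating maps from writer rating
  writer optional, bool -> bool: reader enabled maps from writer enabled
  writer required, float64 -> float64: reader weight maps from writer weight
  writer optional, int32 -> int32: reader version maps from writer version
  avatar: no writer-side match
  writer required, float64 -> float32: reader height maps from writer height
  street: no writer-side match
  leftover writer field: phone
  breaking: (avatar, R1)
  breaking: (height, R3)
  breaking: (phone, R2)
  breaking: (street, R1)
  => backward: BREAKING (4)
migrating the Device value to v1:
  channel := "HIGH"
  rating := 0.25
  enabled := false
  weight := -2.5
  version := 0
  height := -2.5 (float32 -> float64)
  read fails at phone under R1 (no fill)
  => FAILS_AT (phone, R1)
diffs on Device not affecting the asked answer:
  field weight in record Device: tag 1 changed to 33 -> inert for the asked Device verdict: nothing fires


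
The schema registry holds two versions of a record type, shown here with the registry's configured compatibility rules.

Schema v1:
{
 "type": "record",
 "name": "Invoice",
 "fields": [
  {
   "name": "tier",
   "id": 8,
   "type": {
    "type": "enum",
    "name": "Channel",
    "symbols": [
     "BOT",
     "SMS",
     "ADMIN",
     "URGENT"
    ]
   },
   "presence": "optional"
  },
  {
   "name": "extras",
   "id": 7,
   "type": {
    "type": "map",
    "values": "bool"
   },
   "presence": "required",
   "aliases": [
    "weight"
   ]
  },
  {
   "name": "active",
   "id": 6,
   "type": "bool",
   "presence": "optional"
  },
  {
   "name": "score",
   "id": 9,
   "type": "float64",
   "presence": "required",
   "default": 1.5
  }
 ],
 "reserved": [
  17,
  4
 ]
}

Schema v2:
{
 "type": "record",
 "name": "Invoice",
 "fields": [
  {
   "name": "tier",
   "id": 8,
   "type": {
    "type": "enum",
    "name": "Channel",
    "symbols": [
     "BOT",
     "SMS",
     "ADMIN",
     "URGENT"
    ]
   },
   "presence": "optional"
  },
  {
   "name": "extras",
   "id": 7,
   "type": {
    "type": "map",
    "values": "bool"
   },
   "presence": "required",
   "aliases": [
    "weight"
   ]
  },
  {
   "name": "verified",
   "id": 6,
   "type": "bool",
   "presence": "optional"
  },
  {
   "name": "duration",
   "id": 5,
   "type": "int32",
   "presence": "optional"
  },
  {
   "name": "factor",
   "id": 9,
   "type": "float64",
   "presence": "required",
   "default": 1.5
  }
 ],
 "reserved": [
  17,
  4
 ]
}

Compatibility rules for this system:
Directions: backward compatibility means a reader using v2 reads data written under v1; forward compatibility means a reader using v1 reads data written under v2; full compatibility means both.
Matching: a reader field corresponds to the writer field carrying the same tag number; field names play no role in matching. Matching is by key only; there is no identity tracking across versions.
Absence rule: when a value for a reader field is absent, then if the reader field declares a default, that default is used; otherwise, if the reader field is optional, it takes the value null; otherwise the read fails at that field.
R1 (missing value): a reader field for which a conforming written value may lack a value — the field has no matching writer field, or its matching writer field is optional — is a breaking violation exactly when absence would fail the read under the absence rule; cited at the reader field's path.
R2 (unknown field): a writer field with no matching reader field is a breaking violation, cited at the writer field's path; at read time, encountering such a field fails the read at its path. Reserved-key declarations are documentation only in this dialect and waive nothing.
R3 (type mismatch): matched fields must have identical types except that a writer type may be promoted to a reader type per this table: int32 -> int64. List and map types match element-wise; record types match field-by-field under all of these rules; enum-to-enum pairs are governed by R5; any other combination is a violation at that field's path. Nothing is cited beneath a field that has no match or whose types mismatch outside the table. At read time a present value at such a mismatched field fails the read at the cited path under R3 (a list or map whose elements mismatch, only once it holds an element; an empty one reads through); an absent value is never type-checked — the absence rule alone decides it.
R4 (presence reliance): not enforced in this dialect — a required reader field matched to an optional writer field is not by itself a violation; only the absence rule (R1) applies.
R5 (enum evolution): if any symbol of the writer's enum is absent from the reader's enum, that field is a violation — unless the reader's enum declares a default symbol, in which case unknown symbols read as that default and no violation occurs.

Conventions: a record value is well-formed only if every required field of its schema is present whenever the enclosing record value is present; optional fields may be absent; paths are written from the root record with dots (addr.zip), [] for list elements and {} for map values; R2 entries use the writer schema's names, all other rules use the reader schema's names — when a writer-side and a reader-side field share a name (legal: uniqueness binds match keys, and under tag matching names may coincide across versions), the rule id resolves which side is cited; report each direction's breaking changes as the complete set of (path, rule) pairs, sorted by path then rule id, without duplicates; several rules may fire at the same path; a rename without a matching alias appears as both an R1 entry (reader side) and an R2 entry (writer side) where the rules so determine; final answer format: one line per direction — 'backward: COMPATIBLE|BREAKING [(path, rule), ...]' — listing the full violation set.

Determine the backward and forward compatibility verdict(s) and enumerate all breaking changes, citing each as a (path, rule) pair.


the writer's type comes first in each Invoice pair
backward on Invoice — v2 reading data written by v1:
  writer optional, Channel -> Channel: reader tier maps from writer tier
  writer required, map<string, bool> -> map<string, bool>: reader extras maps from writer extras
  writer optional, bool -> bool: reader verified maps from writer active
  duration: no writer match
  writer required, float64 -> float64: reader factor maps from writer score
  => backward verdict for Invoice: COMPATIBLE, no violations
forward on Invoice — v1 reading data written by v2:
  writer optional, Channel -> Channel: reader tier maps from writer tier
  writer required, map<string, bool> -> map<string, bool>: reader extras maps from writer extras
  writer optional, bool -> bool: reader active maps from writer verified
  writer required, float64 -> float64: reader score maps from writer factor
  writer duration: unknown to reader
  rule R2 violated at duration
  => 1 violation(s): forward is BREAKING for Invoice

backward: COMPATIBLE []; forward: BREAKING [(duration, R2)]


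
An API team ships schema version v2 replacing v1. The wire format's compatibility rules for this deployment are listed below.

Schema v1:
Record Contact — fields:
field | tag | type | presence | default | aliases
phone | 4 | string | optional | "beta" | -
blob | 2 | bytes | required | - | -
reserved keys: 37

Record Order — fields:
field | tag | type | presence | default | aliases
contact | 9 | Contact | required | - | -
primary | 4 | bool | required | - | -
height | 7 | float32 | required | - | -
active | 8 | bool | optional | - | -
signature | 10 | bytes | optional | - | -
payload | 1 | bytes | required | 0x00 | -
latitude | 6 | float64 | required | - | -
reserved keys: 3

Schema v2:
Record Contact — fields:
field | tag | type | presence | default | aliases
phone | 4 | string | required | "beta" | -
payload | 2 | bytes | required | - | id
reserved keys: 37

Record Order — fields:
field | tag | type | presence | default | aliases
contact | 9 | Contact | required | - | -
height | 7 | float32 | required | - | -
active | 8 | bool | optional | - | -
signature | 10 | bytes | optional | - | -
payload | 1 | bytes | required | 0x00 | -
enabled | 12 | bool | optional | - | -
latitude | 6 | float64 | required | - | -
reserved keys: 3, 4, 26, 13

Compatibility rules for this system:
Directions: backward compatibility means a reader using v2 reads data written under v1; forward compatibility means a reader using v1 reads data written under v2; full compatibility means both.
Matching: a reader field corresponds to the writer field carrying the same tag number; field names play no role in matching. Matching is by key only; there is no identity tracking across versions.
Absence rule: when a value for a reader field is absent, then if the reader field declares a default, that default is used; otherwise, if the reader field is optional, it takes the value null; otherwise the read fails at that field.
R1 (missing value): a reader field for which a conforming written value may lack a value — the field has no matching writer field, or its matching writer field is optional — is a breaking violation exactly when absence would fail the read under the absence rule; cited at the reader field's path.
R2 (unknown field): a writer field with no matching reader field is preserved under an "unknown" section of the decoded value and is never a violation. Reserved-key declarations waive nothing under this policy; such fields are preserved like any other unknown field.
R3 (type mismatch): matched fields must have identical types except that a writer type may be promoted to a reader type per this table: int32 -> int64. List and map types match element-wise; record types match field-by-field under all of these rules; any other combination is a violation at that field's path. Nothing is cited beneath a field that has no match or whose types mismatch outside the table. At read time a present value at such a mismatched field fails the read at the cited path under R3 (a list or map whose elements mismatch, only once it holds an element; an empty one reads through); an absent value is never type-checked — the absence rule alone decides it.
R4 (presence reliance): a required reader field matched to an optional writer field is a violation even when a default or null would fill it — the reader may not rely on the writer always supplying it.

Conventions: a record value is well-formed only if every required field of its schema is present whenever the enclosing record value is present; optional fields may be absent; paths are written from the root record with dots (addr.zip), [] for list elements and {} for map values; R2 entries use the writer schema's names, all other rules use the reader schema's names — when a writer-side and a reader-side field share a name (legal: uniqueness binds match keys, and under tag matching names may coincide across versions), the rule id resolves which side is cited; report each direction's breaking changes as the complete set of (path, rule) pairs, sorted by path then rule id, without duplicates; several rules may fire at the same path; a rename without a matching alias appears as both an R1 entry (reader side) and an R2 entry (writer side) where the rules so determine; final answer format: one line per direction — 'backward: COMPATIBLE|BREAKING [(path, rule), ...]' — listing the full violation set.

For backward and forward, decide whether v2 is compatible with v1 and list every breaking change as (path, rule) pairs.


the writer's type comes first in each Order pair
checking backward for Order: reader v2 against writer v1:
  contact <- contact (Contact -> Contact, writer required)
  height <- height (float32 -> float32, writer required)
  active <- active (bool -> bool, writer optional)
  signature <- signature (bytes -> bytes, writer optional)
  payload <- payload (bytes -> bytes, writer required)
  enabled: no writer match
  latitude <- latitude (float64 -> float64, writer required)
  primary (writer side), unknown to reader
  contact.phone <- contact.phone (string -> string, writer optional)
  contact.payload <- contact.blob (bytes -> bytes, writer required)
  R4 fires at contact.phone
  backward on Order therefore BREAKING (1)
checking forward for Order: reader v1 against writer v2:
  contact <- contact (Contact -> Contact, writer required)
  primary: no writer match
  height <- height (float32 -> float32, writer required)
  active <- active (bool -> bool, writer optional)
  signature <- signature (bytes -> bytes, writer optional)
  payload <- payload (bytes -> bytes, writer required)
  latitude <- latitude (float64 -> float64, writer required)
  enabled (writer side), unknown to reader
  contact.phone <- contact.phone (string -> string, writer required)
  contact.blob <- contact.payload (bytes -> bytes, writer required)
  R1 fires at primary
  forward on Order therefore BREAKING (1)

backward: BREAKING [(contact.phone, R4)]; forward: BREAKING [(primary, R1)]


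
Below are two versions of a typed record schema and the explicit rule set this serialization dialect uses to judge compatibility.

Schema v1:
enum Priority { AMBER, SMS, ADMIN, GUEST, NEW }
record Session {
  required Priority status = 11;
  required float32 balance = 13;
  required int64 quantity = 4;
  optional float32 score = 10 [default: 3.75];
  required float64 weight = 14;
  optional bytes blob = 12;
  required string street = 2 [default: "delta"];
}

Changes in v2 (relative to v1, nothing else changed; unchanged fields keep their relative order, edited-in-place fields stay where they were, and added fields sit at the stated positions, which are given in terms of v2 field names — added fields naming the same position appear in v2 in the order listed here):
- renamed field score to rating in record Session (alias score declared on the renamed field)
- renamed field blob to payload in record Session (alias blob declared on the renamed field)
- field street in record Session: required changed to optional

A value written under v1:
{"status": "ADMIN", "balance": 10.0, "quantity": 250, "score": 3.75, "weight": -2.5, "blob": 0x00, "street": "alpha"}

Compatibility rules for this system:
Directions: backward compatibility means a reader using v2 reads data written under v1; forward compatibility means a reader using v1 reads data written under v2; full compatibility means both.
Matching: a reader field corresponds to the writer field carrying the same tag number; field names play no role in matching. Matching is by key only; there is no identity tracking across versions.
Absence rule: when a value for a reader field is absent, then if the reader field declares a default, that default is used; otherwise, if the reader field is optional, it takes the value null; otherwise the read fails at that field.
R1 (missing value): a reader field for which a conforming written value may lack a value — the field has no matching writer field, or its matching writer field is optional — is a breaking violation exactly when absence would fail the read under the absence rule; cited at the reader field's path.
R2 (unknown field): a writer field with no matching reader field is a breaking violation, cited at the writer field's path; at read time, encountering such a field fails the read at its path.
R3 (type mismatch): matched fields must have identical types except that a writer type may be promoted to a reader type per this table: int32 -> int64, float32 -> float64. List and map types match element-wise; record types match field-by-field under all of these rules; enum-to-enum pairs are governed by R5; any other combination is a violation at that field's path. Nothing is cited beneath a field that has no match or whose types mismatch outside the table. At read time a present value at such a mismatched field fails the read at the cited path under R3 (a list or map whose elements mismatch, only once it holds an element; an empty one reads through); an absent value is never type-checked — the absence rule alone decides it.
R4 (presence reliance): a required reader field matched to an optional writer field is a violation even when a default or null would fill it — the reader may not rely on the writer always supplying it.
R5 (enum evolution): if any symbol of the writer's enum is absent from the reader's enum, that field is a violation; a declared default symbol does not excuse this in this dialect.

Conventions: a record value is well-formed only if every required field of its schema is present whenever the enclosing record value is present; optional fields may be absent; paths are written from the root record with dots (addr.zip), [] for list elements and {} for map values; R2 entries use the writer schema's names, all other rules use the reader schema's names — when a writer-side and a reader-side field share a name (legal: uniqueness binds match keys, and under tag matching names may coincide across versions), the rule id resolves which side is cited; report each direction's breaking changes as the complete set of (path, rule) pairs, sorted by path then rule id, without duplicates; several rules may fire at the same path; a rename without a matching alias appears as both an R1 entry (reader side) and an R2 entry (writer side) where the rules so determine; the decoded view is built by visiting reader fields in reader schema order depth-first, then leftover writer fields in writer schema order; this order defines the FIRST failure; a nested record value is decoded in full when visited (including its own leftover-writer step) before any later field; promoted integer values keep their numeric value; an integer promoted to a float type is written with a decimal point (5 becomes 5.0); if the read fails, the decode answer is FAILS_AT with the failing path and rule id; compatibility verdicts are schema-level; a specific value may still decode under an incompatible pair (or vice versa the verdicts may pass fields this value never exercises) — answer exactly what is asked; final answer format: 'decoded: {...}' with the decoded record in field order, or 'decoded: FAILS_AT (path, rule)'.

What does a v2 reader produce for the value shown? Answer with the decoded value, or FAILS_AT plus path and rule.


decoded: {"status": "ADMIN", "balance": 10.0, "quantity": 250, "rating": 3.75, "weight": -2.5, "payload": 0x00, "street": "alpha"}

arrows below run writer -> reader for Session
decode walk for Session under reader schema v2:
  status := "ADMIN"
  balance := 10.0
  quantity := 250
  rating := 3.75 (from writer score)
  weight := -2.5
  payload := 0x00 (from writer blob)
  street := "alpha"
  => decoded: {"status": "ADMIN", "balance": 10.0, "quantity": 250, "rating": 3.75, "weight": -2.5, "payload": 0x00, "street": "alpha"}
ruling out the remaining Session differences:
  field street in record Session: required changed to optional -> affects the rule determinations only; this particular Session value decodes identically


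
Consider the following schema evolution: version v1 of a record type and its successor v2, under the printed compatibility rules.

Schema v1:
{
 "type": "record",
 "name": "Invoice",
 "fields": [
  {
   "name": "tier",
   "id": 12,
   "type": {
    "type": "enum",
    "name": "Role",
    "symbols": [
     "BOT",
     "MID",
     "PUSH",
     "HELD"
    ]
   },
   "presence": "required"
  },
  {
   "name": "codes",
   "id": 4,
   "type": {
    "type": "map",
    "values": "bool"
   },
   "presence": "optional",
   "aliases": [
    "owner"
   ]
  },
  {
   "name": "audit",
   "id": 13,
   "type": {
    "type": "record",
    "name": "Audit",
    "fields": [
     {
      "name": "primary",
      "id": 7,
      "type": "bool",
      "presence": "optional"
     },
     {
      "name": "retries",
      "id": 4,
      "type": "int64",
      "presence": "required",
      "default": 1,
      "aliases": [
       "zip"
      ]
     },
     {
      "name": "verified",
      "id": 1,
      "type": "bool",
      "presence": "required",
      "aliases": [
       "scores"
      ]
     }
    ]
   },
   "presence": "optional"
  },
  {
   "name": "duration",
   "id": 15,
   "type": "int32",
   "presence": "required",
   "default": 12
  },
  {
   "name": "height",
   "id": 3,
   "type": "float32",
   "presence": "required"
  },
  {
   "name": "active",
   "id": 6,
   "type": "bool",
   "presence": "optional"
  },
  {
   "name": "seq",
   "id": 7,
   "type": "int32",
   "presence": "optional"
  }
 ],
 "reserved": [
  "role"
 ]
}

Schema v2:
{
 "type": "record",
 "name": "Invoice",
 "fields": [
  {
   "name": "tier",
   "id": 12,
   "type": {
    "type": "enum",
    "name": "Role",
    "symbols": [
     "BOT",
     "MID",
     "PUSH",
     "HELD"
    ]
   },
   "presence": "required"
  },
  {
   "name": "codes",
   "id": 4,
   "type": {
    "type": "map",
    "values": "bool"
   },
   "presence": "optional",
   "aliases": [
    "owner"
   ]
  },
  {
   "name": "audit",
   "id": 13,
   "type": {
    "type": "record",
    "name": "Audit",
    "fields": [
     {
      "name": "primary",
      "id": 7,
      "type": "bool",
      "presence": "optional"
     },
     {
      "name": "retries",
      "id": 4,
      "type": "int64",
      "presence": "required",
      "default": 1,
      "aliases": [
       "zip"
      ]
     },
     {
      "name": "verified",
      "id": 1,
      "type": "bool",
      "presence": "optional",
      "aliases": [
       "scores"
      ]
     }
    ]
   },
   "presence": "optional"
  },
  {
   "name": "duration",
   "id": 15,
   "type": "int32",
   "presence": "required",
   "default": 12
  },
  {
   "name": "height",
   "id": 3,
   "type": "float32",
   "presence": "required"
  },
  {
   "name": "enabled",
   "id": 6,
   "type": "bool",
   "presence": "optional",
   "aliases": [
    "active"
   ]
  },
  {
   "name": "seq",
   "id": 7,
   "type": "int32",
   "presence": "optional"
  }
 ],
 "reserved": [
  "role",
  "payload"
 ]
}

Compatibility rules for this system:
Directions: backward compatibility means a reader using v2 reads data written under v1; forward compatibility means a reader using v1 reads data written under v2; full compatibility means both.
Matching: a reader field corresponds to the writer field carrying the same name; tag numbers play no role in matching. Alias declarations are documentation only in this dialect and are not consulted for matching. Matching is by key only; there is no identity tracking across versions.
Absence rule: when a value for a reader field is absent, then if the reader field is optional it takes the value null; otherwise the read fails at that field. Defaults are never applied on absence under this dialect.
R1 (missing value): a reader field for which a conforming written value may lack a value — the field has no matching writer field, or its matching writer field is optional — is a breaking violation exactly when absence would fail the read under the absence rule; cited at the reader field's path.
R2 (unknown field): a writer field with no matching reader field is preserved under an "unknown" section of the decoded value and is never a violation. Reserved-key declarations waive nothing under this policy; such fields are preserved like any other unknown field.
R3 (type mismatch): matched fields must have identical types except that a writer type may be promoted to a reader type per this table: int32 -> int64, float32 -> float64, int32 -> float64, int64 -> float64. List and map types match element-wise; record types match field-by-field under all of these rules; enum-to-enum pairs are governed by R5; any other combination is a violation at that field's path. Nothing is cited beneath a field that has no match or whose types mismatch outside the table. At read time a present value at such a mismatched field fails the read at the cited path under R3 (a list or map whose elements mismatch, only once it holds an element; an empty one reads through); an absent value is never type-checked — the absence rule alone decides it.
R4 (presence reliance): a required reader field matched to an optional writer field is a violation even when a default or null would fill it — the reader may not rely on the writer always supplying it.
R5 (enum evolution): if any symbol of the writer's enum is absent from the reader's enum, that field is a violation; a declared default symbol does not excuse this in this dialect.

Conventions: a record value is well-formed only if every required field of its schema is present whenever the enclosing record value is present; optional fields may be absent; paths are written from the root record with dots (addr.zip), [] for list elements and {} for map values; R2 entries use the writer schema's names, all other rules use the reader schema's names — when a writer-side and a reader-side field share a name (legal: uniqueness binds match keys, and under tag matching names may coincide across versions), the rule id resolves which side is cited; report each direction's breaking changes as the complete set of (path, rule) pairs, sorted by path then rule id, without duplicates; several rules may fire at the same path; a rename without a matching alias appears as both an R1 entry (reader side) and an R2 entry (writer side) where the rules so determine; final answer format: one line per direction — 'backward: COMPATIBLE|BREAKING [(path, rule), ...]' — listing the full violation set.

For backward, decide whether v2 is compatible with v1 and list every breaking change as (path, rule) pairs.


backward: COMPATIBLE []

arrows below run writer -> reader for Invoice
checking backward for Invoice: reader v2 against writer v1:
  tier <- tier (Role -> Role, writer required)
  codes <- codes (map<string, bool> -> map<string, bool>, writer optional)
  audit <- audit (Audit -> Audit, writer optional)
  duration <- duration (int32 -> int32, writer required)
  height <- height (float32 -> float32, writer required)
  no writer field matches reader enabled
  seq <- seq (int32 -> int32, writer optional)
  leftover writer field: active
  audit.primary <- audit.primary (bool -> bool, writer optional)
  audit.retries <- audit.retries (int64 -> int64, writer required)
  audit.verified <- audit.verified (bool -> bool, writer required)
  nothing fires on Invoice: backward is COMPATIBLE
the other Invoice changes do not affect what is asked:
  field verified in record Audit: required changed to optional -> its effect on Invoice is confined to the forward direction, not asked
  renamed field active to enabled in record Invoice (alias active declared on the renamed field) -> triggers nothing under Invoice's printed rules — same verdict
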